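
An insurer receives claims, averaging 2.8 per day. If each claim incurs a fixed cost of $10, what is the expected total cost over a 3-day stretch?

$84

E[N] = 2.8 × 3 = 8.4 (a 3-day stretch = 3 days); E[cost] = 8.4 × $10 = $84.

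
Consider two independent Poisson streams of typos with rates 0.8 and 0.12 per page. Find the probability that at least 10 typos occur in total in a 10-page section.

Independent Poisson processes superpose: combined rate λ = 0.8 + 0.12 = 0.92 per page.
Over the interval, μ = 0.92 × 10 = 9.2 (a 10-page section = 10 pages).
P(N ≥ 10) = 1 − P(N ≤ 9) ≈ 0.4389.

0.4389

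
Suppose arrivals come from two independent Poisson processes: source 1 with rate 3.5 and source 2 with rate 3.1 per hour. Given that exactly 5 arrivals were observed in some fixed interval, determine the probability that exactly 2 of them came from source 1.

0.2914

Given the total, each event is independently from source 1 with probability p = λ_1/(λ_1+λ_2) = 3.5/6.6 ≈ 0.5303.
So K ~ Binomial(5, 3.5/6.6): P(K = 2) = C(5,2) · (3.5/6.6)^2 · (3.1/6.6)^3 ≈ 0.2914.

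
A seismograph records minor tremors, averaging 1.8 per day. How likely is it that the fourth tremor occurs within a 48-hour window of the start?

0.4848

Over the interval, μ = 1.8 × 2 = 3.6 (a 48-hour window = 2 days).
The fourth arrival falls in the interval iff at least 4 events occur there: P(S_4 ≤ t) = P(N ≥ 4) = 1 − P(N ≤ 3) ≈ 0.4848.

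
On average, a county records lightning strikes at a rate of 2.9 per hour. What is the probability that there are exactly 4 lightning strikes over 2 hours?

0.1428

Over the interval, μ = 2.9 × 2 = 5.8 (2 hours).
P(N = 4) = e^(−μ) μ^4/4! = e^(−5.8) · 5.8^4/24 ≈ 0.1428.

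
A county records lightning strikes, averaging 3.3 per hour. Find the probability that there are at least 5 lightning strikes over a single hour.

0.2374

With mean μ = 3.3 per hour,
P(N ≥ 5) = 1 − P(N ≤ 4) = 1 − Σ_{j=0}^{4} e^(−μ) μ^j/j! ≈ 0.2374.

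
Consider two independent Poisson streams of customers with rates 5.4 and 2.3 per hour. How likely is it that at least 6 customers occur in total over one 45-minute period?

Independent Poisson processes superpose: combined rate λ = 5.4 + 2.3 = 7.7 per hour.
Over the interval, μ = 7.7 × 0.75 = 5.775 (a 45-minute period = 0.75 hours).
P(N ≥ 6) = 1 − P(N ≤ 5) ≈ 0.5175.

0.5175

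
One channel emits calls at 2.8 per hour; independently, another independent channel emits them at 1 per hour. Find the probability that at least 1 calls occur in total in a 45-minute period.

0.9422

Independent Poisson processes superpose: combined rate λ = 2.8 + 1 = 3.8 per hour.
Over the interval, μ = 3.8 × 0.75 = 2.85 (a 45-minute period = 0.75 hours).
P(N ≥ 1) = 1 − P(N ≤ 0) ≈ 0.9422.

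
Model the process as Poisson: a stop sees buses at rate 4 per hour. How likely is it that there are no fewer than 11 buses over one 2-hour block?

0.1841

Over the interval, μ = 4 × 2 = 8 (a 2-hour block = 2 hours).
P(N ≥ 11) = 1 − P(N ≤ 10) = 1 − Σ_{j=0}^{10} e^(−μ) μ^j/j! ≈ 0.1841.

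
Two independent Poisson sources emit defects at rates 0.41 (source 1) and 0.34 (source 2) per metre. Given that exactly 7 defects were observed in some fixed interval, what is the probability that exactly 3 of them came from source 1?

Given the total, each event is independently from source 1 with probability p = λ_1/(λ_1+λ_2) = 0.41/0.75 ≈ 0.5467.
So K ~ Binomial(7, 0.41/0.75): P(K = 3) = C(7,3) · (0.41/0.75)^3 · (0.34/0.75)^4 ≈ 0.2415.

0.2415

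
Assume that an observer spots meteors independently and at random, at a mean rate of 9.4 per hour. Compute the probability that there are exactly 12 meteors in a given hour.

With mean μ = 9.4 per hour,
P(N = 12) = e^(−μ) μ^12/12! = e^(−9.4) · 9.4^12/479001600 ≈ 0.0822.

0.0822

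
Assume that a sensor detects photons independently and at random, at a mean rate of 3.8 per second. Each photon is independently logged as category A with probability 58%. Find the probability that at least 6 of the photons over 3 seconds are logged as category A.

0.6470

Thinning: the photons that are logged as category A themselves form a Poisson process with rate 0.58 × 3.8 = 2.204 per second.
Over the interval, μ = 2.204 × 3 = 6.612 (3 seconds).
P(N ≥ 6) = 1 − P(N ≤ 5) ≈ 0.6470.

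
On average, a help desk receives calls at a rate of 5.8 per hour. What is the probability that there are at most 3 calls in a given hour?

0.1700

With mean μ = 5.8 per hour,
P(N ≤ 3) = Σ_{j=0}^{3} e^(−μ) μ^j/j! ≈ 0.1700.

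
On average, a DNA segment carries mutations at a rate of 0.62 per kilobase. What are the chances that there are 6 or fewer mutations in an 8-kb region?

Over the interval, μ = 0.62 × 8 = 4.96 (an 8-kb region = 8 kilobases).
P(N ≤ 6) = Σ_{j=0}^{6} e^(−μ) μ^j/j! ≈ 0.7680.

0.7680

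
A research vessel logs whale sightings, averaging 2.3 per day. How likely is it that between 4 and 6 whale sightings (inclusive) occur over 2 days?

Over the interval, μ = 2.3 × 2 = 4.6 (2 days).
P(4 ≤ N ≤ 6) = Σ_{j=4}^{6} e^(−4.6) · 4.6^j/j! ≈ 0.4923.

0.4923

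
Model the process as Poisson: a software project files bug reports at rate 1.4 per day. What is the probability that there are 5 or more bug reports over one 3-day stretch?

0.4102

Over the interval, μ = 1.4 × 3 = 4.2 (a 3-day stretch = 3 days).
P(N ≥ 5) = 1 − P(N ≤ 4) = 1 − Σ_{j=0}^{4} e^(−μ) μ^j/j! ≈ 0.4102.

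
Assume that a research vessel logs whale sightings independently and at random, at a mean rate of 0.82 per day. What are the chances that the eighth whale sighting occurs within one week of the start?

Over the interval, μ = 0.82 × 7 = 5.74 (a week = 7 days).
The eighth arrival falls in the interval iff at least 8 events occur there: P(S_8 ≤ t) = P(N ≥ 8) = 1 − P(N ≤ 7) ≈ 0.2211.

0.2211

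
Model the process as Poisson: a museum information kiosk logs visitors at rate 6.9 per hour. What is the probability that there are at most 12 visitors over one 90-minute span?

Over the interval, μ = 6.9 × 1.5 = 10.35 (a 90-minute span = 1.5 hours).
P(N ≤ 12) = Σ_{j=0}^{12} e^(−μ) μ^j/j! ≈ 0.7573.

0.7573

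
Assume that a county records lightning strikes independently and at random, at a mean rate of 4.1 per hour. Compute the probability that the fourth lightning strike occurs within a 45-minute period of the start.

Over the interval, μ = 4.1 × 0.75 = 3.075 (a 45-minute period = 0.75 hours).
The fourth arrival falls in the interval iff at least 4 events occur there: P(S_4 ≤ t) = P(N ≥ 4) = 1 − P(N ≤ 3) ≈ 0.3696.

0.3696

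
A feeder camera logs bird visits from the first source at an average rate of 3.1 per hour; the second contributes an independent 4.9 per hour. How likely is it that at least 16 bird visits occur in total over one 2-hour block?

Independent Poisson processes superpose: combined rate λ = 3.1 + 4.9 = 8 per hour.
Over the interval, μ = 8 × 2 = 16 (a 2-hour block = 2 hours).
P(N ≥ 16) = 1 − P(N ≤ 15) ≈ 0.5333.

0.5333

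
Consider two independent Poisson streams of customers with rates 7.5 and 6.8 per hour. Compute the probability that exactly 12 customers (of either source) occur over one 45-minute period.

Independent Poisson processes superpose: combined rate λ = 7.5 + 6.8 = 14.3 per hour.
Over the interval, μ = 14.3 × 0.75 = 10.725 (a 45-minute period = 0.75 hours).
P(N = 12) = e^(−10.725) · 10.725^12/12! ≈ 0.1063.

0.1063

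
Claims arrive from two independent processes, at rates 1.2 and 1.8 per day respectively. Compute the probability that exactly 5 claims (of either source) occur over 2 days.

0.1606

Independent Poisson processes superpose: combined rate λ = 1.2 + 1.8 = 3 per day.
Over the interval, μ = 3 × 2 = 6 (2 days).
P(N = 5) = e^(−6) · 6^5/5! ≈ 0.1606.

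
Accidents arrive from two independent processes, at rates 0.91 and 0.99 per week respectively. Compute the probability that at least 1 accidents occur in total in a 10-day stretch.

0.9337

Independent Poisson processes superpose: combined rate λ = 0.91 + 0.99 = 1.9 per week.
Over the interval, μ = 1.9 × 10/7 ≈ 2.71429 (a 10-day stretch = 10/7 weeks).
P(N ≥ 1) = 1 − P(N ≤ 0) ≈ 0.9337.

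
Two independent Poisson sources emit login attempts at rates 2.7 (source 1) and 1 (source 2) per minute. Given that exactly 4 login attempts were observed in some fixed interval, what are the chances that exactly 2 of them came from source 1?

Given the total, each event is independently from source 1 with probability p = λ_1/(λ_1+λ_2) = 2.7/3.7 ≈ 0.7297.
So K ~ Binomial(4, 2.7/3.7): P(K = 2) = C(4,2) · (2.7/3.7)^2 · (1/3.7)^2 ≈ 0.2334.

0.2334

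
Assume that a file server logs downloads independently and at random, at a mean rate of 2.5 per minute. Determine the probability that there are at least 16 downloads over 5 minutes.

0.1940

Over the interval, μ = 2.5 × 5 = 12.5 (5 minutes).
P(N ≥ 16) = 1 − P(N ≤ 15) = 1 − Σ_{j=0}^{15} e^(−μ) μ^j/j! ≈ 0.1940.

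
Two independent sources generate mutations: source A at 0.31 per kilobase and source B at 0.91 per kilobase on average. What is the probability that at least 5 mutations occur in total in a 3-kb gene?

Independent Poisson processes superpose: combined rate λ = 0.31 + 0.91 = 1.22 per kilobase.
Over the interval, μ = 1.22 × 3 = 3.66 (a 3-kb gene = 3 kilobases).
P(N ≥ 5) = 1 − P(N ≤ 4) ≈ 0.3051.

0.3051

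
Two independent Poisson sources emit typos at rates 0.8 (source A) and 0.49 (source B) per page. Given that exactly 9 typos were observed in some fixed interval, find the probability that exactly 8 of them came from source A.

0.0748

Given the total, each event is independently from source A with probability p = λ_A/(λ_A+λ_B) = 0.8/1.29 ≈ 0.6202.
So K ~ Binomial(9, 0.8/1.29): P(K = 8) = C(9,8) · (0.8/1.29)^8 · (0.49/1.29)^1 ≈ 0.0748.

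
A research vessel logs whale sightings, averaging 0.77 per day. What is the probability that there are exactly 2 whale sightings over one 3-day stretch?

Over the interval, μ = 0.77 × 3 = 2.31 (a 3-day stretch = 3 days).
P(N = 2) = e^(−μ) μ^2/2! = e^(−2.31) · 2.31^2/2 ≈ 0.2648.

0.2648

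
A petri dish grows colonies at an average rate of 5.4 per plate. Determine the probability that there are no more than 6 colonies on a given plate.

0.7017

With mean μ = 5.4 per plate,
P(N ≤ 6) = Σ_{j=0}^{6} e^(−μ) μ^j/j! ≈ 0.7017.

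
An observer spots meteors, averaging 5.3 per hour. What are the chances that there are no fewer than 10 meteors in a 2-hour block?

0.6146

Over the interval, μ = 5.3 × 2 = 10.6 (a 2-hour block = 2 hours).
P(N ≥ 10) = 1 − P(N ≤ 9) = 1 − Σ_{j=0}^{9} e^(−μ) μ^j/j! ≈ 0.6146.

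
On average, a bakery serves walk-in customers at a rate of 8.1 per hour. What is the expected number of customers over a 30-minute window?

4.05

E[N] = λt = 8.1 × 0.5 = 4.05 (a 30-minute window = 0.5 hours).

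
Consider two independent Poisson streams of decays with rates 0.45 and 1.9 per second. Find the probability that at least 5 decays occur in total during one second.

0.0897

Independent Poisson processes superpose: combined rate λ = 0.45 + 1.9 = 2.35 per second.
So μ = 2.35.
P(N ≥ 5) = 1 − P(N ≤ 4) ≈ 0.0897.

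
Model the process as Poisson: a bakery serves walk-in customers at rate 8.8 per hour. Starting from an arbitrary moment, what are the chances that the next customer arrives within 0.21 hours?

Inter-arrival times are exponential with rate λ = 8.8 per hour.
P(T ≤ 0.21) = 1 − e^(−λt) = 1 − e^(−8.8 × 0.21) = 1 − e^(−1.848) ≈ 0.8424.

0.8424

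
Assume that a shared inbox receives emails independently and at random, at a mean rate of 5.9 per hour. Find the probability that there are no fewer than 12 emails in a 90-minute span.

0.1827

Over the interval, μ = 5.9 × 1.5 = 8.85 (a 90-minute span = 1.5 hours).
P(N ≥ 12) = 1 − P(N ≤ 11) = 1 − Σ_{j=0}^{11} e^(−μ) μ^j/j! ≈ 0.1827.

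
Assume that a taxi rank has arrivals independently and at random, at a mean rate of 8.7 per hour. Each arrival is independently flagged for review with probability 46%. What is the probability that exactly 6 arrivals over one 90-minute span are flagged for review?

0.1606

Thinning: the arrivals that are flagged for review themselves form a Poisson process with rate 0.46 × 8.7 = 4.002 per hour.
Over the interval, μ = 4.002 × 1.5 = 6.003 (a 90-minute span = 1.5 hours).
P(N = 6) = e^(−6.003) · 6.003^6/6! ≈ 0.1606.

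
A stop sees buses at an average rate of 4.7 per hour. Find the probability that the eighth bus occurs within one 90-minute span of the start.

0.4087

Over the interval, μ = 4.7 × 1.5 = 7.05 (a 90-minute span = 1.5 hours).
The eighth arrival falls in the interval iff at least 8 events occur there: P(S_8 ≤ t) = P(N ≥ 8) = 1 − P(N ≤ 7) ≈ 0.4087.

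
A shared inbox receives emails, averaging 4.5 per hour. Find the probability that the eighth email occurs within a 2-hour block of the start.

0.6761

Over the interval, μ = 4.5 × 2 = 9 (a 2-hour block = 2 hours).
The eighth arrival falls in the interval iff at least 8 events occur there: P(S_8 ≤ t) = P(N ≥ 8) = 1 − P(N ≤ 7) ≈ 0.6761.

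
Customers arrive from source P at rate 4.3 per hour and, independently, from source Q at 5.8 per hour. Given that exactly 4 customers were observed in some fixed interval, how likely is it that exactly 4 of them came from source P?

0.0329

Given the total, each event is independently from source P with probability p = λ_P/(λ_P+λ_Q) = 4.3/10.1 ≈ 0.4257.
So K ~ Binomial(4, 4.3/10.1): P(K = 4) = C(4,4) · (4.3/10.1)^4 · (5.8/10.1)^0 ≈ 0.0329.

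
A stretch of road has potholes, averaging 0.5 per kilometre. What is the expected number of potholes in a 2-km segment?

E[N] = λt = 0.5 × 2 = 1 (a 2-km segment = 2 kilometres).

1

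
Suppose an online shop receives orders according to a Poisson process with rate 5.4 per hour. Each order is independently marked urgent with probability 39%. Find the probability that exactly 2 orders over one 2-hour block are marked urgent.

Thinning: the orders that are marked urgent themselves form a Poisson process with rate 0.39 × 5.4 = 2.106 per hour.
Over the interval, μ = 2.106 × 2 = 4.212 (a 2-hour block = 2 hours).
P(N = 2) = e^(−4.212) · 4.212^2/2! ≈ 0.1314.

0.1314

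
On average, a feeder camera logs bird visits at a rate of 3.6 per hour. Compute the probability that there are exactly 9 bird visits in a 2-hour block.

Over the interval, μ = 3.6 × 2 = 7.2 (a 2-hour block = 2 hours).
P(N = 9) = e^(−μ) μ^9/9! = e^(−7.2) · 7.2^9/362880 ≈ 0.1070.

0.1070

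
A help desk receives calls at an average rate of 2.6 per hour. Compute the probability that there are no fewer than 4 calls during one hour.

0.2640

With mean μ = 2.6 per hour,
P(N ≥ 4) = 1 − P(N ≤ 3) = 1 − Σ_{j=0}^{3} e^(−μ) μ^j/j! ≈ 0.2640.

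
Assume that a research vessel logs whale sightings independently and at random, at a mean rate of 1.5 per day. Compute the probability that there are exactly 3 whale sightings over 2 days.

0.2240

Over the interval, μ = 1.5 × 2 = 3 (2 days).
P(N = 3) = e^(−μ) μ^3/3! = e^(−3) · 3^3/6 ≈ 0.2240.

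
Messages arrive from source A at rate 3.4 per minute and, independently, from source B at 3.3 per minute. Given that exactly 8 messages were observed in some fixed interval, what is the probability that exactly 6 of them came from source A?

Given the total, each event is independently from source A with probability p = λ_A/(λ_A+λ_B) = 3.4/6.7 ≈ 0.5075.
So K ~ Binomial(8, 3.4/6.7): P(K = 6) = C(8,6) · (3.4/6.7)^6 · (3.3/6.7)^2 ≈ 0.1160.

0.1160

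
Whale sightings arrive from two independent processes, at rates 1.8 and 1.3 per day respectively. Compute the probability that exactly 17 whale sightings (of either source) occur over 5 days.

0.0897

Independent Poisson processes superpose: combined rate λ = 1.8 + 1.3 = 3.1 per day.
Over the interval, μ = 3.1 × 5 = 15.5 (5 days).
P(N = 17) = e^(−15.5) · 15.5^17/17! ≈ 0.0897.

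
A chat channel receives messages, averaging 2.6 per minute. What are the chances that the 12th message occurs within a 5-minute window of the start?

Over the interval, μ = 2.6 × 5 = 13 (a 5-minute window = 5 minutes).
The 12th arrival falls in the interval iff at least 12 events occur there: P(S_12 ≤ t) = P(N ≥ 12) = 1 − P(N ≤ 11) ≈ 0.6468.

0.6468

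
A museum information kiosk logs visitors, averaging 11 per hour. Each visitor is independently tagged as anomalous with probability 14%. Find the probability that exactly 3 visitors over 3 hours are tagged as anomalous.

Thinning: the visitors that are tagged as anomalous themselves form a Poisson process with rate 0.14 × 11 = 1.54 per hour.
Over the interval, μ = 1.54 × 3 = 4.62 (3 hours).
P(N = 3) = e^(−4.62) · 4.62^3/3! ≈ 0.1619.

0.1619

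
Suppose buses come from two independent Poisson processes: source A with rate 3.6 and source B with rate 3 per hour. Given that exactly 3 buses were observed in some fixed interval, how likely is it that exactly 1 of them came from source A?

Given the total, each event is independently from source A with probability p = λ_A/(λ_A+λ_B) = 3.6/6.6 ≈ 0.5455.
So K ~ Binomial(3, 3.6/6.6): P(K = 1) = C(3,1) · (3.6/6.6)^1 · (3/6.6)^2 ≈ 0.3381.

0.3381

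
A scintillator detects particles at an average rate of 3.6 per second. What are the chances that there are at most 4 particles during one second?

With mean μ = 3.6 per second,
P(N ≤ 4) = Σ_{j=0}^{4} e^(−μ) μ^j/j! ≈ 0.7064.

0.7064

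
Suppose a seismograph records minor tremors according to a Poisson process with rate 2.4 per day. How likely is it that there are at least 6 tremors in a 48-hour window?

Over the interval, μ = 2.4 × 2 = 4.8 (a 48-hour window = 2 days).
P(N ≥ 6) = 1 − P(N ≤ 5) = 1 − Σ_{j=0}^{5} e^(−μ) μ^j/j! ≈ 0.3490.

0.3490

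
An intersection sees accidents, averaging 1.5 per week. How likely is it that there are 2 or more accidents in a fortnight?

Over the interval, μ = 1.5 × 2 = 3 (a fortnight = 2 weeks).
P(N ≥ 2) = 1 − P(N ≤ 1) = 1 − Σ_{j=0}^{1} e^(−μ) μ^j/j! ≈ 0.8009.

0.8009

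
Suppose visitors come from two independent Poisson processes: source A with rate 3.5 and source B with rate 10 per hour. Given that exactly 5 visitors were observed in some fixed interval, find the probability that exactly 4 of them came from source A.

Given the total, each event is independently from source A with probability p = λ_A/(λ_A+λ_B) = 3.5/13.5 ≈ 0.2593.
So K ~ Binomial(5, 3.5/13.5): P(K = 4) = C(5,4) · (3.5/13.5)^4 · (10/13.5)^1 ≈ 0.0167.

0.0167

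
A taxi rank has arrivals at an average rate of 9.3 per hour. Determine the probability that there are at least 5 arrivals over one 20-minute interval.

0.2018

Over the interval, μ = 9.3 × 1/3 = 3.1 (a 20-minute interval = 1/3 hours).
P(N ≥ 5) = 1 − P(N ≤ 4) = 1 − Σ_{j=0}^{4} e^(−μ) μ^j/j! ≈ 0.2018.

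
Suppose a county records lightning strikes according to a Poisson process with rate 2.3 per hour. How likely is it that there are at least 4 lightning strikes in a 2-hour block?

Over the interval, μ = 2.3 × 2 = 4.6 (a 2-hour block = 2 hours).
P(N ≥ 4) = 1 − P(N ≤ 3) = 1 − Σ_{j=0}^{3} e^(−μ) μ^j/j! ≈ 0.6743.

0.6743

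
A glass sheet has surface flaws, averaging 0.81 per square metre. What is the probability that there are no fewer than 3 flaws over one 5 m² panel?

Over the interval, μ = 0.81 × 5 = 4.05 (a 5 m² panel = 5 square metres).
P(N ≥ 3) = 1 − P(N ≤ 2) = 1 − Σ_{j=0}^{2} e^(−μ) μ^j/j! ≈ 0.7691.

0.7691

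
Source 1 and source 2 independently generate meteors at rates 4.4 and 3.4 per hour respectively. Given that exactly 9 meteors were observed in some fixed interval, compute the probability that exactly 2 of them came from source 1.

0.0343

Given the total, each event is independently from source 1 with probability p = λ_1/(λ_1+λ_2) = 4.4/7.8 ≈ 0.5641.
So K ~ Binomial(9, 4.4/7.8): P(K = 2) = C(9,2) · (4.4/7.8)^2 · (3.4/7.8)^7 ≈ 0.0343.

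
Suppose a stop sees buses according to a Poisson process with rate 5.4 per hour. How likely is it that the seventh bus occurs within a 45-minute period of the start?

0.1159

Over the interval, μ = 5.4 × 0.75 = 4.05 (a 45-minute period = 0.75 hours).
The seventh arrival falls in the interval iff at least 7 events occur there: P(S_7 ≤ t) = P(N ≥ 7) = 1 − P(N ≤ 6) ≈ 0.1159.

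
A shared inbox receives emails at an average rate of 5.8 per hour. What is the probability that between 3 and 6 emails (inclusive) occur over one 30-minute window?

0.5253

Over the interval, μ = 5.8 × 0.5 = 2.9 (a 30-minute window = 0.5 hours).
P(3 ≤ N ≤ 6) = Σ_{j=3}^{6} e^(−2.9) · 2.9^j/j! ≈ 0.5253.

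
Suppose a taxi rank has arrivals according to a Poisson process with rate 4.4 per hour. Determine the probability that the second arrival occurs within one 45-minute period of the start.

0.8414

Over the interval, μ = 4.4 × 0.75 = 3.3 (a 45-minute period = 0.75 hours).
The second arrival falls in the interval iff at least 2 events occur there: P(S_2 ≤ t) = P(N ≥ 2) = 1 − P(N ≤ 1) ≈ 0.8414.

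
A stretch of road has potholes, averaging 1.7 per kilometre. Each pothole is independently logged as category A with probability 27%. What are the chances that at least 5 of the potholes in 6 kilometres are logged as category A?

0.1452

Thinning: the potholes that are logged as category A themselves form a Poisson process with rate 0.27 × 1.7 = 0.459 per kilometre.
Over the interval, μ = 0.459 × 6 = 2.754 (6 kilometres).
P(N ≥ 5) = 1 − P(N ≤ 4) ≈ 0.1452.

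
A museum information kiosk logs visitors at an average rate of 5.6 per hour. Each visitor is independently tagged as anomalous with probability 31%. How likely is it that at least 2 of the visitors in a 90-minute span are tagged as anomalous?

Thinning: the visitors that are tagged as anomalous themselves form a Poisson process with rate 0.31 × 5.6 = 1.736 per hour.
Over the interval, μ = 1.736 × 1.5 = 2.604 (a 90-minute span = 1.5 hours).
P(N ≥ 2) = 1 − P(N ≤ 1) ≈ 0.7334.

0.7334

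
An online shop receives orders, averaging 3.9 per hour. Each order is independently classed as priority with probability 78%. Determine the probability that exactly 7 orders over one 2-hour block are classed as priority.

Thinning: the orders that are classed as priority themselves form a Poisson process with rate 0.78 × 3.9 = 3.042 per hour.
Over the interval, μ = 3.042 × 2 = 6.084 (a 2-hour block = 2 hours).
P(N = 7) = e^(−6.084) · 6.084^7/7! ≈ 0.1395.

0.1395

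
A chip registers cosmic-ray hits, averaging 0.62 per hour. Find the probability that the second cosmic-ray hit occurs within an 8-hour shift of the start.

Over the interval, μ = 0.62 × 8 = 4.96 (an 8-hour shift = 8 hours).
The second arrival falls in the interval iff at least 2 events occur there: P(S_2 ≤ t) = P(N ≥ 2) = 1 − P(N ≤ 1) ≈ 0.9582.

0.9582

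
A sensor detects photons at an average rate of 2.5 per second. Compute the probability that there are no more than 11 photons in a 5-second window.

Over the interval, μ = 2.5 × 5 = 12.5 (a 5-second window = 5 seconds).
P(N ≤ 11) = Σ_{j=0}^{11} e^(−μ) μ^j/j! ≈ 0.4058.

0.4058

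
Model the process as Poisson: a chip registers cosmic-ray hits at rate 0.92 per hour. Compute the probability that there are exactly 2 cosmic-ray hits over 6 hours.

0.0610

Over the interval, μ = 0.92 × 6 = 5.52 (6 hours).
P(N = 2) = e^(−μ) μ^2/2! = e^(−5.52) · 5.52^2/2 ≈ 0.0610.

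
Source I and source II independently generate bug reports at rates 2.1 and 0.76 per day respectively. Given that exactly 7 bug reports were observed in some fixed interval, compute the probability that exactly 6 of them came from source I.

Given the total, each event is independently from source I with probability p = λ_I/(λ_I+λ_II) = 2.1/2.86 ≈ 0.7343.
So K ~ Binomial(7, 2.1/2.86): P(K = 6) = C(7,6) · (2.1/2.86)^6 · (0.76/2.86)^1 ≈ 0.2915.

0.2915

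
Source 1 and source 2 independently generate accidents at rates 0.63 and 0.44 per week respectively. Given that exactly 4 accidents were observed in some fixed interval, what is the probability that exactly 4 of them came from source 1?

Given the total, each event is independently from source 1 with probability p = λ_1/(λ_1+λ_2) = 0.63/1.07 ≈ 0.5888.
So K ~ Binomial(4, 0.63/1.07): P(K = 4) = C(4,4) · (0.63/1.07)^4 · (0.44/1.07)^0 ≈ 0.1202.

0.1202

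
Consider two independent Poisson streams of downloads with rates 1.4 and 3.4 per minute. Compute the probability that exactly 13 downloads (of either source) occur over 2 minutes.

0.0640

Independent Poisson processes superpose: combined rate λ = 1.4 + 3.4 = 4.8 per minute.
Over the interval, μ = 4.8 × 2 = 9.6 (2 minutes).
P(N = 13) = e^(−9.6) · 9.6^13/13! ≈ 0.0640.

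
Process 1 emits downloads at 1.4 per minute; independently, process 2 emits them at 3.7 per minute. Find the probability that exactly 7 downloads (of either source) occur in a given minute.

0.1086

Independent Poisson processes superpose: combined rate λ = 1.4 + 3.7 = 5.1 per minute.
So μ = 5.1.
P(N = 7) = e^(−5.1) · 5.1^7/7! ≈ 0.1086.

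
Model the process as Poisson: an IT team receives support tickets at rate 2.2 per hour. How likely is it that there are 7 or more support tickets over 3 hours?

Over the interval, μ = 2.2 × 3 = 6.6 (3 hours).
P(N ≥ 7) = 1 − P(N ≤ 6) = 1 − Σ_{j=0}^{6} e^(−μ) μ^j/j! ≈ 0.4892.

0.4892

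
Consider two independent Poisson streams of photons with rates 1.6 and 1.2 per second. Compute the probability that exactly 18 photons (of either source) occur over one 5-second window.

Independent Poisson processes superpose: combined rate λ = 1.6 + 1.2 = 2.8 per second.
Over the interval, μ = 2.8 × 5 = 14 (a 5-second window = 5 seconds).
P(N = 18) = e^(−14) · 14^18/18! ≈ 0.0554.

0.0554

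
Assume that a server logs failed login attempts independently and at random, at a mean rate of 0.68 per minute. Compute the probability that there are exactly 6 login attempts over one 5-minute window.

Over the interval, μ = 0.68 × 5 = 3.4 (a 5-minute window = 5 minutes).
P(N = 6) = e^(−μ) μ^6/6! = e^(−3.4) · 3.4^6/720 ≈ 0.0716.

0.0716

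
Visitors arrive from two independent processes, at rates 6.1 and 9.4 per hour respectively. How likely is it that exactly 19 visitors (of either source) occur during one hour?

0.0630

Independent Poisson processes superpose: combined rate λ = 6.1 + 9.4 = 15.5 per hour.
So μ = 15.5.
P(N = 19) = e^(−15.5) · 15.5^19/19! ≈ 0.0630.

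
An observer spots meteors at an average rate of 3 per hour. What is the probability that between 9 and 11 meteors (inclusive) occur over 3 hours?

0.3474

Over the interval, μ = 3 × 3 = 9 (3 hours).
P(9 ≤ N ≤ 11) = Σ_{j=9}^{11} e^(−9) · 9^j/j! ≈ 0.3474.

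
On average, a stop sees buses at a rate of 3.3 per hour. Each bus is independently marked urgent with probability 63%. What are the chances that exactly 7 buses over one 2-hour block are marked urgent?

0.0667

Thinning: the buses that are marked urgent themselves form a Poisson process with rate 0.63 × 3.3 = 2.079 per hour.
Over the interval, μ = 2.079 × 2 = 4.158 (a 2-hour block = 2 hours).
P(N = 7) = e^(−4.158) · 4.158^7/7! ≈ 0.0667.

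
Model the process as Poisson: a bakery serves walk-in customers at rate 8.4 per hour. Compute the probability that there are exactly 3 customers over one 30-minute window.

Over the interval, μ = 8.4 × 0.5 = 4.2 (a 30-minute window = 0.5 hours).
P(N = 3) = e^(−μ) μ^3/3! = e^(−4.2) · 4.2^3/6 ≈ 0.1852.

0.1852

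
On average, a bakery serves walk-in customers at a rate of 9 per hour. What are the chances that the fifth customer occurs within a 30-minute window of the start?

0.4679

Over the interval, μ = 9 × 0.5 = 4.5 (a 30-minute window = 0.5 hours).
The fifth arrival falls in the interval iff at least 5 events occur there: P(S_5 ≤ t) = P(N ≥ 5) = 1 − P(N ≤ 4) ≈ 0.4679.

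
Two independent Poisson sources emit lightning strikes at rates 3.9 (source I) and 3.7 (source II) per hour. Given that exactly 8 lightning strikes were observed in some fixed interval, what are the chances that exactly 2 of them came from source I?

Given the total, each event is independently from source I with probability p = λ_I/(λ_I+λ_II) = 3.9/7.6 ≈ 0.5132.
So K ~ Binomial(8, 3.9/7.6): P(K = 2) = C(8,2) · (3.9/7.6)^2 · (3.7/7.6)^6 ≈ 0.0982.

0.0982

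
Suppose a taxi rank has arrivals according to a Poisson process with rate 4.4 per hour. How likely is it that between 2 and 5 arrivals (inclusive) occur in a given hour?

With mean μ = 4.4 per hour,
P(2 ≤ N ≤ 5) = Σ_{j=2}^{5} e^(−4.4) · 4.4^j/j! ≈ 0.6536.

0.6536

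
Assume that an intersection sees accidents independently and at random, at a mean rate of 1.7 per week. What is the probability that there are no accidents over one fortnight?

0.0334

Over the interval, μ = 1.7 × 2 = 3.4 (a fortnight = 2 weeks).
P(N = 0) = e^(−μ) μ^0/0! = e^(−3.4) · 3.4^0/1 ≈ 0.0334.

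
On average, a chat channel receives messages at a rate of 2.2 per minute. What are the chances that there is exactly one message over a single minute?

0.2438

With mean μ = 2.2 per minute,
P(N = 1) = e^(−μ) μ^1/1! = e^(−2.2) · 2.2^1/1 ≈ 0.2438.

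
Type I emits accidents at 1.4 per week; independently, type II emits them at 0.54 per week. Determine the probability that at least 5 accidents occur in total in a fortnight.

0.3477

Independent Poisson processes superpose: combined rate λ = 1.4 + 0.54 = 1.94 per week.
Over the interval, μ = 1.94 × 2 = 3.88 (a fortnight = 2 weeks).
P(N ≥ 5) = 1 − P(N ≤ 4) ≈ 0.3477.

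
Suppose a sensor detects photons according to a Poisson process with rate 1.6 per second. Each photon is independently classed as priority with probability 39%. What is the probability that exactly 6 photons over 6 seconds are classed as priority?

Thinning: the photons that are classed as priority themselves form a Poisson process with rate 0.39 × 1.6 = 0.624 per second.
Over the interval, μ = 0.624 × 6 = 3.744 (6 seconds).
P(N = 6) = e^(−3.744) · 3.744^6/6! ≈ 0.0905.

0.0905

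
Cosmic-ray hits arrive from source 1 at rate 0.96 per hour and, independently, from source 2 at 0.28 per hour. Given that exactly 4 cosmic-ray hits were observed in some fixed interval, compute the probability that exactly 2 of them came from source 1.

0.1834

Given the total, each event is independently from source 1 with probability p = λ_1/(λ_1+λ_2) = 0.96/1.24 ≈ 0.7742.
So K ~ Binomial(4, 0.96/1.24): P(K = 2) = C(4,2) · (0.96/1.24)^2 · (0.28/1.24)^2 ≈ 0.1834.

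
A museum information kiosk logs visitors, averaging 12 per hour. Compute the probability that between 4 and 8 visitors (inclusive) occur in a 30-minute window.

Over the interval, μ = 12 × 0.5 = 6 (a 30-minute window = 0.5 hours).
P(4 ≤ N ≤ 8) = Σ_{j=4}^{8} e^(−6) · 6^j/j! ≈ 0.6960.

0.6960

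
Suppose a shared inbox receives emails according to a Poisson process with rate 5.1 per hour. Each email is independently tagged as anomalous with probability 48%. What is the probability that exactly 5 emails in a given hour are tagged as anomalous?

Thinning: the emails that are tagged as anomalous themselves form a Poisson process with rate 0.48 × 5.1 = 2.448 per hour.
So μ = 2.448.
P(N = 5) = e^(−2.448) · 2.448^5/5! ≈ 0.0633.

0.0633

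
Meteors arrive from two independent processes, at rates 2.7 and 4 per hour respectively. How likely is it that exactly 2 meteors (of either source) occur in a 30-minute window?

Independent Poisson processes superpose: combined rate λ = 2.7 + 4 = 6.7 per hour.
Over the interval, μ = 6.7 × 0.5 = 3.35 (a 30-minute window = 0.5 hours).
P(N = 2) = e^(−3.35) · 3.35^2/2! ≈ 0.1969.

0.1969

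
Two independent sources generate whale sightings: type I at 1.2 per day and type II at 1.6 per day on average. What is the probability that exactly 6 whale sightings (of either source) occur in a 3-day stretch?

Independent Poisson processes superpose: combined rate λ = 1.2 + 1.6 = 2.8 per day.
Over the interval, μ = 2.8 × 3 = 8.4 (a 3-day stretch = 3 days).
P(N = 6) = e^(−8.4) · 8.4^6/6! ≈ 0.1097.

0.1097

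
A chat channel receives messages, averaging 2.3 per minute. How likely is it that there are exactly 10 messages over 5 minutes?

0.1129

Over the interval, μ = 2.3 × 5 = 11.5 (5 minutes).
P(N = 10) = e^(−μ) μ^10/10! = e^(−11.5) · 11.5^10/3628800 ≈ 0.1129.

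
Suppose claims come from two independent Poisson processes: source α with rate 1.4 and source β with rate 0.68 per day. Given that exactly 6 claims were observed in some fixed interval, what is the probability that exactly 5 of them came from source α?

Given the total, each event is independently from source α with probability p = λ_α/(λ_α+λ_β) = 1.4/2.08 ≈ 0.6731.
So K ~ Binomial(6, 1.4/2.08): P(K = 5) = C(6,5) · (1.4/2.08)^5 · (0.68/2.08)^1 ≈ 0.2710.

0.2710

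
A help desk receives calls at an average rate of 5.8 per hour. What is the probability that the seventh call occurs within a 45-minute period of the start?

0.1502

Over the interval, μ = 5.8 × 0.75 = 4.35 (a 45-minute period = 0.75 hours).
The seventh arrival falls in the interval iff at least 7 events occur there: P(S_7 ≤ t) = P(N ≥ 7) = 1 − P(N ≤ 6) ≈ 0.1502.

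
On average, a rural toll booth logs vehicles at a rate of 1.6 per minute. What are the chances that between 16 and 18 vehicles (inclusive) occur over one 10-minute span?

Over the interval, μ = 1.6 × 10 = 16 (a 10-minute span = 10 minutes).
P(16 ≤ N ≤ 18) = Σ_{j=16}^{18} e^(−16) · 16^j/j! ≈ 0.2756.

0.2756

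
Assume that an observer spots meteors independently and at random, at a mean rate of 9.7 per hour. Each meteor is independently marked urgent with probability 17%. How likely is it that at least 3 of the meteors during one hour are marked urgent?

Thinning: the meteors that are marked urgent themselves form a Poisson process with rate 0.17 × 9.7 = 1.649 per hour.
So μ = 1.649.
P(N ≥ 3) = 1 − P(N ≤ 2) ≈ 0.2294.

0.2294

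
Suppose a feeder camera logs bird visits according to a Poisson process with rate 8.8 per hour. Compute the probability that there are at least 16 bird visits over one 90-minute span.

Over the interval, μ = 8.8 × 1.5 = 13.2 (a 90-minute span = 1.5 hours).
P(N ≥ 16) = 1 − P(N ≤ 15) = 1 − Σ_{j=0}^{15} e^(−μ) μ^j/j! ≈ 0.2544.

0.2544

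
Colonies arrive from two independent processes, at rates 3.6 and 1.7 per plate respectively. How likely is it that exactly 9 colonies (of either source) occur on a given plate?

Independent Poisson processes superpose: combined rate λ = 3.6 + 1.7 = 5.3 per plate.
So μ = 5.3.
P(N = 9) = e^(−5.3) · 5.3^9/9! ≈ 0.0454.

0.0454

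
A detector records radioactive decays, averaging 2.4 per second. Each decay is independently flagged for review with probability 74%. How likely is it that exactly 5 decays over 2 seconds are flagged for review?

Thinning: the decays that are flagged for review themselves form a Poisson process with rate 0.74 × 2.4 = 1.776 per second.
Over the interval, μ = 1.776 × 2 = 3.552 (2 seconds).
P(N = 5) = e^(−3.552) · 3.552^5/5! ≈ 0.1351.

0.1351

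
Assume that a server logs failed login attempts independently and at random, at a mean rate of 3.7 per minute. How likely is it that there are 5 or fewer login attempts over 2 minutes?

Over the interval, μ = 3.7 × 2 = 7.4 (2 minutes).
P(N ≤ 5) = Σ_{j=0}^{5} e^(−μ) μ^j/j! ≈ 0.2526.

0.2526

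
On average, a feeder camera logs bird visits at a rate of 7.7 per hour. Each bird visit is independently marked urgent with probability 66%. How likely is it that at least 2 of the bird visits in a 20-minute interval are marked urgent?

0.5049

Thinning: the bird visits that are marked urgent themselves form a Poisson process with rate 0.66 × 7.7 = 5.082 per hour.
Over the interval, μ = 5.082 × 1/3 = 1.694 (a 20-minute interval = 1/3 hours).
P(N ≥ 2) = 1 − P(N ≤ 1) ≈ 0.5049.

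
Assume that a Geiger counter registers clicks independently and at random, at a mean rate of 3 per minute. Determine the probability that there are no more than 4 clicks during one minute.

0.8153

With mean μ = 3 per minute,
P(N ≤ 4) = Σ_{j=0}^{4} e^(−μ) μ^j/j! ≈ 0.8153.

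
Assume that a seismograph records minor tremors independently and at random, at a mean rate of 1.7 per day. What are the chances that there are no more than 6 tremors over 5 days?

Over the interval, μ = 1.7 × 5 = 8.5 (5 days).
P(N ≤ 6) = Σ_{j=0}^{6} e^(−μ) μ^j/j! ≈ 0.2562.

0.2562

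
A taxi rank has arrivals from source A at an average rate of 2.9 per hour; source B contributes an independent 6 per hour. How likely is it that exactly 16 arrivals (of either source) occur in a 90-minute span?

Independent Poisson processes superpose: combined rate λ = 2.9 + 6 = 8.9 per hour.
Over the interval, μ = 8.9 × 1.5 = 13.35 (a 90-minute span = 1.5 hours).
P(N = 16) = e^(−13.35) · 13.35^16/16! ≈ 0.0775.

0.0775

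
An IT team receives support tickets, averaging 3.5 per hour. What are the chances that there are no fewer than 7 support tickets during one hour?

With mean μ = 3.5 per hour,
P(N ≥ 7) = 1 − P(N ≤ 6) = 1 − Σ_{j=0}^{6} e^(−μ) μ^j/j! ≈ 0.0653.

0.0653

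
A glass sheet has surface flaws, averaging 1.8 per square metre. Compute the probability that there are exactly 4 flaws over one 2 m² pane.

Over the interval, μ = 1.8 × 2 = 3.6 (a 2 m² pane = 2 square metres).
P(N = 4) = e^(−μ) μ^4/4! = e^(−3.6) · 3.6^4/24 ≈ 0.1912.

0.1912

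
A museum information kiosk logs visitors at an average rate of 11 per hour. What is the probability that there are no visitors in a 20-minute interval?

Over the interval, μ = 11 × 1/3 ≈ 3.66667 (a 20-minute interval = 1/3 hours).
P(N = 0) = e^(−μ) μ^0/0! = e^(−3.66667) · 3.66667^0/1 ≈ 0.0256.

0.0256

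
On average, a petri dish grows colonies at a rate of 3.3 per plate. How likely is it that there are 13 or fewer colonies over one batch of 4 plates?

Over the interval, μ = 3.3 × 4 = 13.2 (a batch of 4 plates = 4 plates).
P(N ≤ 13) = Σ_{j=0}^{13} e^(−μ) μ^j/j! ≈ 0.5511.

0.5511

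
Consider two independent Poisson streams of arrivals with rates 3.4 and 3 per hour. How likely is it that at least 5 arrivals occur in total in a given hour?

0.7649

Independent Poisson processes superpose: combined rate λ = 3.4 + 3 = 6.4 per hour.
So μ = 6.4.
P(N ≥ 5) = 1 − P(N ≤ 4) ≈ 0.7649.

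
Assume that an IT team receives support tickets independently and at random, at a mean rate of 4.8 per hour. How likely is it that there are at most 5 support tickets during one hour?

0.6510

With mean μ = 4.8 per hour,
P(N ≤ 5) = Σ_{j=0}^{5} e^(−μ) μ^j/j! ≈ 0.6510.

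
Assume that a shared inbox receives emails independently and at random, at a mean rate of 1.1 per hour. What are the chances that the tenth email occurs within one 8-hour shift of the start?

0.3863

Over the interval, μ = 1.1 × 8 = 8.8 (an 8-hour shift = 8 hours).
The tenth arrival falls in the interval iff at least 10 events occur there: P(S_10 ≤ t) = P(N ≥ 10) = 1 − P(N ≤ 9) ≈ 0.3863.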